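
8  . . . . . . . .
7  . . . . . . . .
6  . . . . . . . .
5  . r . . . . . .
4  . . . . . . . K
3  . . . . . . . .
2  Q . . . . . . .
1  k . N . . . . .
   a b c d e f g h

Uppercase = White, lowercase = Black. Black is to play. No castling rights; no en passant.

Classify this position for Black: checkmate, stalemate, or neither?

Black to move; black king on a1.
In check: yes, from the white queen on a2.
King squares — b1: attacked by Qa2; a2: attacked by Nc1; b2: attacked by Qa2.
Legal moves for Black: none.
In check with no legal moves → checkmate.

checkmate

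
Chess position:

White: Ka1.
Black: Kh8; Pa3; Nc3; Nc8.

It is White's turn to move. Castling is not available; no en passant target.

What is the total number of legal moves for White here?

0

White to move; king on a1.
In check: no.
Legal moves: none.
Count: 0.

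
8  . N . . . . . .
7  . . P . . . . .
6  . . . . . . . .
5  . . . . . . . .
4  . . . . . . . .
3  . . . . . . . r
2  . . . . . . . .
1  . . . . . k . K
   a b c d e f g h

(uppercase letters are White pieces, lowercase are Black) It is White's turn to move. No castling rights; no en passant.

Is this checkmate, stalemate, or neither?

White to move; white king on h1.
In check: yes, from the black rook on h3.
King squares — g1: attacked by Kf1; g2: attacked by Kf1; h2: attacked by Rh3.
Legal moves for White: none.
In check with no legal moves → checkmate.

checkmate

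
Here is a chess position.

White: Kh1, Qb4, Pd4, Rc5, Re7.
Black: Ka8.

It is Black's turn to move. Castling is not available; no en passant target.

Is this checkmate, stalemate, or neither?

Black to move; black king on a8.
In check: no.
King squares — a7: attacked by Re7; b7: attacked by Qb4; b8: attacked by Qb4.
Legal moves for Black: none.
Not in check and no legal moves → stalemate.

stalemate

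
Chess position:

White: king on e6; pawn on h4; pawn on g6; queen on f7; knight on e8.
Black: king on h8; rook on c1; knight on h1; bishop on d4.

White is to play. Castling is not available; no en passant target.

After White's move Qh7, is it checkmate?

After Qh7: black king on h8; in check: yes, from the white queen on h7.
King squares — g7: attacked by Qh7; h7: attacked by Pg6; g8: attacked by Qh7.
Black has no legal moves → checkmate.

yes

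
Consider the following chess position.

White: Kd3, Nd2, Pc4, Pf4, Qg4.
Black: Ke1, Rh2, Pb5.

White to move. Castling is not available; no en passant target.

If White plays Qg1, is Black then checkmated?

After Qg1: black king on e1; in check: yes, from the white queen on g1.
King squares — d1: attacked by Qg1; f1: attacked by Qg1; d2: attacked by Kd3; e2: attacked by Kd3; f2: attacked by Qg1.
Black has no legal moves → checkmate.

yes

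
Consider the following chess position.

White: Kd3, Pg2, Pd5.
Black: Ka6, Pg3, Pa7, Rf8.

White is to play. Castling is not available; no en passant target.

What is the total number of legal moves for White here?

9

White to move; king on d3.
In check: no.
Legal moves: Ke4, Kd4, Kc4, Ke3, Kc3, Ke2, Kd2, Kc2, d6.
Count: 9.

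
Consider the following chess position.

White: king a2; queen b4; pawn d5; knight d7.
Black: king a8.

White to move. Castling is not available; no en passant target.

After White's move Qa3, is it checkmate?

no

After Qa3: black king on a8; in check: yes, from the white queen on a3.
Black has 1 legal reply: Kb7.
In check but a legal move exists → not checkmate.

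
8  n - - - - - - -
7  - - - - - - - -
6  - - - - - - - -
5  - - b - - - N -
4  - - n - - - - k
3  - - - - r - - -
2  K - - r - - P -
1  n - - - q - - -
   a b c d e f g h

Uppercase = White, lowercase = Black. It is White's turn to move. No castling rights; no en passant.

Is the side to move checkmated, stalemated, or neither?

White to move; white king on a2.
In check: yes, from the black rook on d2.
King squares — a1: attacked by Qe1; b1: attacked by Qe1; b2: attacked by Rd2; a3: attacked by Re3; b3: attacked by Na1.
Legal moves for White: none.
In check with no legal moves → checkmate.

checkmate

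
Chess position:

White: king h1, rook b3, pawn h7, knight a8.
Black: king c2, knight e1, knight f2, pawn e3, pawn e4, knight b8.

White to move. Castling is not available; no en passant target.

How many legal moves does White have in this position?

2

White to move; king on h1.
In check: yes, from the black knight on f2.
Legal moves: Kh2, Kg1.
Count: 2.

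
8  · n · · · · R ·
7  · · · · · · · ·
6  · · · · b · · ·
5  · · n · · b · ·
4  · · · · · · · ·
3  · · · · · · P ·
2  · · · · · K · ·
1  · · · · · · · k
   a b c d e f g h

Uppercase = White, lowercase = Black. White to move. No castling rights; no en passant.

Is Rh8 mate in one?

no

After Rh8: black king on h1; in check: yes, from the white rook on h8.
Black has 2 legal replies: Bh7, Bh3.
In check but a legal move exists → not checkmate.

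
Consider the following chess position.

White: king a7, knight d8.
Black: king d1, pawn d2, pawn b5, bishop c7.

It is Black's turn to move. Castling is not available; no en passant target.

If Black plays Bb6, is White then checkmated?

no

After Bb6: white king on a7; in check: yes, from the black bishop on b6.
White has 5 legal replies: Kb8, Ka8, Kb7, Kxb6, Ka6.
In check but a legal move exists → not checkmate.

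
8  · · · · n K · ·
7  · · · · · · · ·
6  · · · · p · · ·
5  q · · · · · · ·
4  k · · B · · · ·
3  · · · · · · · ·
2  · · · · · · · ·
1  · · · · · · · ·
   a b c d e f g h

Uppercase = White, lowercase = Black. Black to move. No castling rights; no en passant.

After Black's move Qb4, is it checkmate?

After Qb4: white king on f8; in check: yes, from the black queen on b4.
White has 4 legal replies: Kg8, Kxe8, Kf7, Bc5.
In check but a legal move exists → not checkmate.

no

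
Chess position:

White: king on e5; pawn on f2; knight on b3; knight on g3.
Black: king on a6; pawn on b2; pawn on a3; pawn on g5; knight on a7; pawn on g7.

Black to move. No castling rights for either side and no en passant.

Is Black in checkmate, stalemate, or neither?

neither

Black to move; black king on a6.
In check: no.
Legal moves for Black: Nc8, Nc6+, Nb5, Kb7, Kb6, Kb5, g6, g4, a2, b1=Q, b1=R, b1=B, b1=N.
Black has 13 legal moves and is not in check → neither.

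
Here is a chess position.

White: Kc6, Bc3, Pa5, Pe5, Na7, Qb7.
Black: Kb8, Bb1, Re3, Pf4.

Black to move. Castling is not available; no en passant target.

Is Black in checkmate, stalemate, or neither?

Black to move; black king on b8.
In check: yes, from the white queen on b7.
King squares — a7: attacked by Qb7; b7: attacked by Kc6; c7: attacked by Kc6; a8: attacked by Qb7; c8: attacked by Na7.
Legal moves for Black: none.
In check with no legal moves → checkmate.

checkmate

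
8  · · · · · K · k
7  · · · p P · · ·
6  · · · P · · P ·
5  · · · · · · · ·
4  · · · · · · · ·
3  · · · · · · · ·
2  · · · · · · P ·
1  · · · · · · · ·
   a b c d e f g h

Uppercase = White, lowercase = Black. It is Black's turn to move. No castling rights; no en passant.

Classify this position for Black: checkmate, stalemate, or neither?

stalemate

Black to move; black king on h8.
In check: no.
King squares — g7: attacked by Kf8; h7: attacked by Pg6; g8: attacked by Kf8.
Legal moves for Black: none.
Not in check and no legal moves → stalemate.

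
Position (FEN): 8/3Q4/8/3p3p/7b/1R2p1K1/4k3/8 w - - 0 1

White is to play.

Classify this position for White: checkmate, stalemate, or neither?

neither

White to move; white king on g3.
In check: yes, from the black bishop on h4.
King squares — f2: attacked by Ke2; g2: available; h2: available; f3: attacked by Ke2; h3: available; f4: available; g4: attacked by Ph5; h4: available.
Legal moves for White: Kxh4, Kf4, Kh3, Kh2, Kg2.
White is in check but has 5 legal moves → neither.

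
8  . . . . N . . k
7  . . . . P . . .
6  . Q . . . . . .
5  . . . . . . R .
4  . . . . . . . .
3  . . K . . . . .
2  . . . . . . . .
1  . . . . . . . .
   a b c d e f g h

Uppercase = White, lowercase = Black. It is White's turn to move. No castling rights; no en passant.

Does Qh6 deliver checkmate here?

yes

After Qh6: black king on h8; in check: yes, from the white queen on h6.
King squares — g7: attacked by Rg5; h7: attacked by Qh6; g8: attacked by Rg5.
Black has no legal moves → checkmate.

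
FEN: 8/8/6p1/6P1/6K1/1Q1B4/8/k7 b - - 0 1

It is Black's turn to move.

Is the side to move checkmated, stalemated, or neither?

stalemate

Black to move; black king on a1.
In check: no.
King squares — b1: attacked by Qb3; a2: attacked by Qb3; b2: attacked by Qb3.
Legal moves for Black: none.
Not in check and no legal moves → stalemate.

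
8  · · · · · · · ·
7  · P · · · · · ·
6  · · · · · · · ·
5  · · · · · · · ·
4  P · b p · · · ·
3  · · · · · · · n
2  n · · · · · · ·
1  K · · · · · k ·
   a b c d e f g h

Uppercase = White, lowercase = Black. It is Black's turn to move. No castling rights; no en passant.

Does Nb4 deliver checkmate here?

After Nb4: white king on a1; in check: no.
White is not in check, so this cannot be checkmate.

no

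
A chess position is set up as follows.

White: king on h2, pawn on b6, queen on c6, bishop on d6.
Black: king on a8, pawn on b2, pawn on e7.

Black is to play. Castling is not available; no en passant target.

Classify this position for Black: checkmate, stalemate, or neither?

Black to move; black king on a8.
In check: yes, from the white queen on c6.
King squares — a7: attacked by Pb6; b7: attacked by Qc6; b8: attacked by Bd6.
Legal moves for Black: none.
In check with no legal moves → checkmate.

checkmate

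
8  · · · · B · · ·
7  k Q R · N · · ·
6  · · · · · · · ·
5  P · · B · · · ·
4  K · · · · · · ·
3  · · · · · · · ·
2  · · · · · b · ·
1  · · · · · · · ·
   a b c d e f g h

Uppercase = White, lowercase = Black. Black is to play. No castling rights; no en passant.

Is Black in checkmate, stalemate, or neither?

Black to move; black king on a7.
In check: yes, from the white queen on b7.
King squares — a6: attacked by Qb7; b6: attacked by Pa5; b7: attacked by Bd5; a8: attacked by Qb7; b8: attacked by Qb7.
Legal moves for Black: none.
In check with no legal moves → checkmate.

checkmate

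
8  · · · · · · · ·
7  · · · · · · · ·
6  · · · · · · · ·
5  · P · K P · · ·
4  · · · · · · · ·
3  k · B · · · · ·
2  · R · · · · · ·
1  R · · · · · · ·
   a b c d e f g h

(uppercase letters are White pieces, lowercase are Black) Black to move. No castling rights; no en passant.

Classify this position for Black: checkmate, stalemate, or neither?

Black to move; black king on a3.
In check: yes, from the white rook on a1.
King squares — a2: attacked by Ra1; b2: attacked by Bc3; b3: attacked by Rb2; a4: attacked by Ra1; b4: attacked by Rb2.
Legal moves for Black: none.
In check with no legal moves → checkmate.

checkmate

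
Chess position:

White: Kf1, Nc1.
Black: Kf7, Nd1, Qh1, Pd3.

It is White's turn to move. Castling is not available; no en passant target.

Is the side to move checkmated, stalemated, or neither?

checkmate

White to move; white king on f1.
In check: yes, from the black queen on h1.
King squares — e1: attacked by Qh1; g1: attacked by Qh1; e2: attacked by Pd3; f2: attacked by Nd1; g2: attacked by Qh1.
Legal moves for White: none.
In check with no legal moves → checkmate.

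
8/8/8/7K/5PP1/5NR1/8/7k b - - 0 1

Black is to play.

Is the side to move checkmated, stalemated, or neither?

Black to move; black king on h1.
In check: no.
King squares — g1: attacked by Nf3; g2: attacked by Rg3; h2: attacked by Nf3.
Legal moves for Black: none.
Not in check and no legal moves → stalemate.

stalemate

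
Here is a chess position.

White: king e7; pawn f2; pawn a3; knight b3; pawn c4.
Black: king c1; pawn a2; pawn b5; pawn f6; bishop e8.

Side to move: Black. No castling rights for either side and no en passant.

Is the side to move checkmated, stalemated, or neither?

neither

Black to move; black king on c1.
In check: yes, from the white knight on b3.
Legal moves for Black: Kc2, Kb2, Kd1, Kb1.
Black is in check but has 4 legal moves → neither.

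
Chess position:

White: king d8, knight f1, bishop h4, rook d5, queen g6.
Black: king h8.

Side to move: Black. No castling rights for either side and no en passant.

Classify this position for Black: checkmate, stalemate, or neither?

stalemate

Black to move; black king on h8.
In check: no.
King squares — g7: attacked by Qg6; h7: attacked by Qg6; g8: attacked by Qg6.
Legal moves for Black: none.
Not in check and no legal moves → stalemate.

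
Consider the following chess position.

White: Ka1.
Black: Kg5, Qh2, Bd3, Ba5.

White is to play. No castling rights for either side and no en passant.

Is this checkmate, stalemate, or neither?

White to move; white king on a1.
In check: no.
King squares — b1: attacked by Bd3; a2: attacked by Qh2; b2: attacked by Qh2.
Legal moves for White: none.
Not in check and no legal moves → stalemate.

stalemate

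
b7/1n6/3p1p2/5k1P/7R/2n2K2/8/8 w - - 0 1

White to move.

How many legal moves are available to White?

15

White to move; king on f3.
In check: no.
Legal moves: Rg4, Rf4+, Re4, Rd4, Rc4, Rb4, Ra4, Rh3, Rh2, Rh1, Kg3, Ke3, Kg2, Kf2, h6.
Count: 15.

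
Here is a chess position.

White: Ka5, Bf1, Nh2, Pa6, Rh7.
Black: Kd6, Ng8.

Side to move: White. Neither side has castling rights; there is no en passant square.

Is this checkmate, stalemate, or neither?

neither

White to move; white king on a5.
In check: no.
Legal moves for White include: Rh8, Rg7, Rf7, Re7, Rd7+, Rc7, Rb7, Ra7, Rh6+, Rh5, Rh4, Rh3, Kb6, Kb5, Kb4, Ka4, Ng4, Nf3, ... (list truncated; more exist).
White has legal moves and is not in check → neither.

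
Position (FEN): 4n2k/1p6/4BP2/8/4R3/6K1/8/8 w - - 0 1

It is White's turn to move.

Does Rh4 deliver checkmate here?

After Rh4: black king on h8; in check: yes, from the white rook on h4.
King squares — g7: attacked by Pf6; h7: attacked by Rh4; g8: attacked by Be6.
Black has no legal moves → checkmate.

yes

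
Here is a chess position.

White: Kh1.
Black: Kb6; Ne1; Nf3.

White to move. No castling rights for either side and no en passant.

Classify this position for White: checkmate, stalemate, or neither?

stalemate

White to move; white king on h1.
In check: no.
King squares — g1: attacked by Nf3; g2: attacked by Ne1; h2: attacked by Nf3.
Legal moves for White: none.
Not in check and no legal moves → stalemate.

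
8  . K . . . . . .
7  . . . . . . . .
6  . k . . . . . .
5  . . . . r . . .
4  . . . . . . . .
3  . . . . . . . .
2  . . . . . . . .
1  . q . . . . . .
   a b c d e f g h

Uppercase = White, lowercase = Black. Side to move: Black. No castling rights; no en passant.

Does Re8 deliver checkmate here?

After Re8: white king on b8; in check: yes, from the black rook on e8.
King squares — a7: attacked by Kb6; b7: attacked by Kb6; c7: attacked by Kb6; a8: attacked by Re8; c8: attacked by Re8.
White has no legal moves → checkmate.

yes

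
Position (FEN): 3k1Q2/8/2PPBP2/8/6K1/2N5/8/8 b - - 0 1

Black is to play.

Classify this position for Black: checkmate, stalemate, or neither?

checkmate

Black to move; black king on d8.
In check: yes, from the white queen on f8.
King squares — c7: attacked by Pd6; d7: attacked by Pc6; e7: attacked by Pd6; c8: attacked by Be6; e8: attacked by Qf8.
Legal moves for Black: none.
In check with no legal moves → checkmate.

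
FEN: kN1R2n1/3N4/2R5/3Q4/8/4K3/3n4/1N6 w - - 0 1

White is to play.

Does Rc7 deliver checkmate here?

yes

After Rc7: black king on a8; in check: yes, from the white queen on d5.
King squares — a7: attacked by Rc7; b7: attacked by Qd5; b8: attacked by Nd7.
Black has no legal moves → checkmate.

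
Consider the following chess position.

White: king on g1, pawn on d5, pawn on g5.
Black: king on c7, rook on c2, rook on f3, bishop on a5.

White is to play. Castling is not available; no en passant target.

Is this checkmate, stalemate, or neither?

White to move; white king on g1.
In check: no.
Legal moves for White: Kh1, g6, d6+.
White has 3 legal moves and is not in check → neither.

neither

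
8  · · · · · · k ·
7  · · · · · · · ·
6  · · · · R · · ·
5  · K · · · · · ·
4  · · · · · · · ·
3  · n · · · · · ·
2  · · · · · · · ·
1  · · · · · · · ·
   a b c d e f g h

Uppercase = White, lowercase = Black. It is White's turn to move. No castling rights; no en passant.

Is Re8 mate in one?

no

After Re8: black king on g8; in check: yes, from the white rook on e8.
Black has 3 legal replies: Kh7, Kg7, Kf7.
In check but a legal move exists → not checkmate.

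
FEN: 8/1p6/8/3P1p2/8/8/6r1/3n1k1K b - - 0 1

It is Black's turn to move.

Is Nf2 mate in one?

yes

After Nf2: white king on h1; in check: yes, from the black knight on f2.
King squares — g1: attacked by Kf1; g2: attacked by Kf1; h2: attacked by Rg2.
White has no legal moves → checkmate.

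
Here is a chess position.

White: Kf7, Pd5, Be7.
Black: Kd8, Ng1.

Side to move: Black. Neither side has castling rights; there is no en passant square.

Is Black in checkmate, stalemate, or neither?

neither

Black to move; black king on d8.
In check: yes, from the white bishop on e7.
Legal moves for Black: Kc8, Kd7, Kc7.
Black is in check but has 3 legal moves → neither.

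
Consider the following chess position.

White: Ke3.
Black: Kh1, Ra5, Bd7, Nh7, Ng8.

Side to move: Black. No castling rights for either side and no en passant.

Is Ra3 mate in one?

After Ra3: white king on e3; in check: yes, from the black rook on a3.
White has 6 legal replies: Kf4, Ke4, Kd4, Kf2, Ke2, Kd2.
In check but a legal move exists → not checkmate.

no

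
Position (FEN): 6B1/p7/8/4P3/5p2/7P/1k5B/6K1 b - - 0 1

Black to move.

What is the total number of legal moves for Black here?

Black to move; king on b2.
In check: no.
Legal moves: Kc3, Ka3, Kc2, Kc1, Kb1, Ka1, a6, f3, a5.
Count: 9.

9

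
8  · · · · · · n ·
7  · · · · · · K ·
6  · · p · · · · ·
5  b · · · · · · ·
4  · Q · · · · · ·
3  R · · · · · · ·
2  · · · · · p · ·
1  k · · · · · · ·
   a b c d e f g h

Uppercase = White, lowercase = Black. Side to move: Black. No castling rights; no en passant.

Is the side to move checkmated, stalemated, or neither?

Black to move; black king on a1.
In check: yes, from the white rook on a3.
King squares — b1: attacked by Qb4; a2: attacked by Ra3; b2: attacked by Qb4.
Legal moves for Black: none.
In check with no legal moves → checkmate.

checkmate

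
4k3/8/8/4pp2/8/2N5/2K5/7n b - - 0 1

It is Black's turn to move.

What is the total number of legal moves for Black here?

Black to move; king on e8.
In check: no.
Legal moves: Kf8, Kd8, Kf7, Ke7, Kd7, Ng3, Nf2, f4, e4.
Count: 9.

9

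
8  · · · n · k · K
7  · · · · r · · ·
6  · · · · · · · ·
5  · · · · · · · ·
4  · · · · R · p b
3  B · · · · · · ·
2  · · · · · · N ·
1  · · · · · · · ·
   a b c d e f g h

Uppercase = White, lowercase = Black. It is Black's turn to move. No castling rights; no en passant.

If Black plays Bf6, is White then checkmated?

yes

After Bf6: white king on h8; in check: yes, from the black bishop on f6.
King squares — g7: attacked by Bf6; h7: attacked by Re7; g8: attacked by Kf8.
White has no legal moves → checkmate.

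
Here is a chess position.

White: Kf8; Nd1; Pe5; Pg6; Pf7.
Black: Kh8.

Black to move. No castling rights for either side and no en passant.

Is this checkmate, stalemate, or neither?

Black to move; black king on h8.
In check: no.
King squares — g7: attacked by Kf8; h7: attacked by Pg6; g8: attacked by Pf7.
Legal moves for Black: none.
Not in check and no legal moves → stalemate.

stalemate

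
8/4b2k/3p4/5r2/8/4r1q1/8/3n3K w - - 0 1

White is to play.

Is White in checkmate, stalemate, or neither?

White to move; white king on h1.
In check: no.
King squares — g1: attacked by Qg3; g2: attacked by Qg3; h2: attacked by Qg3.
Legal moves for White: none.
Not in check and no legal moves → stalemate.

stalemate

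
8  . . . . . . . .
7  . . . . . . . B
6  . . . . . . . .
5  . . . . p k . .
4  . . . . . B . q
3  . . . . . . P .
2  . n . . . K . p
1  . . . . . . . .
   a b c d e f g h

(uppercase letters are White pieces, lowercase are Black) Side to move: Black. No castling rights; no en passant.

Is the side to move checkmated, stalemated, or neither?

Black to move; black king on f5.
In check: yes, from the white bishop on h7.
Legal moves for Black: Kf6, Ke6, Kg4, Qxh7.
Black is in check but has 4 legal moves → neither.

neither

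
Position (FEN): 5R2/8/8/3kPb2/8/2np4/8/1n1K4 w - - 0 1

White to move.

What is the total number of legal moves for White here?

2

White to move; king on d1.
In check: yes, from the black knight on c3.
Legal moves: Ke1, Kc1.
Count: 2.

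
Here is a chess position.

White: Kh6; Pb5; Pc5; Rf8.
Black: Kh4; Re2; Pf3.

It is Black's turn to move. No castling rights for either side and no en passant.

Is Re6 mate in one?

no

After Re6: white king on h6; in check: yes, from the black rook on e6.
White has 3 legal replies: Kh7, Kg7, Rf6.
In check but a legal move exists → not checkmate.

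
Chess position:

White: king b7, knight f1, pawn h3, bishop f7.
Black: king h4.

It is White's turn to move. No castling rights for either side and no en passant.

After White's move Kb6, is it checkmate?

no

After Kb6: black king on h4; in check: no.
Black is not in check, so this cannot be checkmate.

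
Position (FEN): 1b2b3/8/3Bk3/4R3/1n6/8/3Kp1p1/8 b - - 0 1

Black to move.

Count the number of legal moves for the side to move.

4

Black to move; king on e6.
In check: yes, from the white rook on e5.
Legal moves: Kf7, Kd7, Kf6, Kxd6.
Count: 4.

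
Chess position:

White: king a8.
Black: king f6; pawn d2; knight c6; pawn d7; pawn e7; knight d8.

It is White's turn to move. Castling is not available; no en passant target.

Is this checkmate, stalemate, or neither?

stalemate

White to move; white king on a8.
In check: no.
King squares — a7: attacked by Nc6; b7: attacked by Nd8; b8: attacked by Nc6.
Legal moves for White: none.
Not in check and no legal moves → stalemate.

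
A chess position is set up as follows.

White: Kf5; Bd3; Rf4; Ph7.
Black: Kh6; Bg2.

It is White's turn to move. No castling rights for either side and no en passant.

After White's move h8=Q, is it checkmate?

After h8=Q: black king on h6; in check: yes, from the white queen on h8.
King squares — g5: attacked by Kf5; h5: attacked by Qh8; g6: attacked by Kf5; g7: attacked by Qh8; h7: attacked by Qh8.
Black has no legal moves → checkmate.

yes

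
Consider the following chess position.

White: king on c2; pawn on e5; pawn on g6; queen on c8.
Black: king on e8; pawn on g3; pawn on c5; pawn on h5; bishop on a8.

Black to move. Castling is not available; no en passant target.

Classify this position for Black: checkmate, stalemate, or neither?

neither

Black to move; black king on e8.
In check: yes, from the white queen on c8.
Legal moves for Black: Ke7.
Black is in check but has 1 legal move → neither.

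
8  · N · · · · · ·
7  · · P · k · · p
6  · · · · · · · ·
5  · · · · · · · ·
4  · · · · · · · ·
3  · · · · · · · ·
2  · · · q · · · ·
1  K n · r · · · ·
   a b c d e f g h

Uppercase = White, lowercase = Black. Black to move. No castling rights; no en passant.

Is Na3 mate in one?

yes

After Na3: white king on a1; in check: yes, from the black rook on d1.
King squares — b1: attacked by Rd1; a2: attacked by Qd2; b2: attacked by Qd2.
White has no legal moves → checkmate.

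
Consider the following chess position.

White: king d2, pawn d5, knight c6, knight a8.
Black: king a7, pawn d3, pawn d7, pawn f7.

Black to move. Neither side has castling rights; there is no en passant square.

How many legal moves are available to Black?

4

Black to move; king on a7.
In check: yes, from the white knight on c6.
Legal moves: Kxa8, Kb7, Ka6, dxc6.
Count: 4.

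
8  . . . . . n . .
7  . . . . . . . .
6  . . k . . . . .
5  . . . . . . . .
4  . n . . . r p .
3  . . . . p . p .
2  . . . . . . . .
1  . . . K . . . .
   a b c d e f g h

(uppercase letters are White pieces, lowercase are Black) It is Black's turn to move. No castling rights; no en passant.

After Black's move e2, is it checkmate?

After e2: white king on d1; in check: yes, from the black pawn on e2.
White has 4 legal replies: Kxe2, Kd2, Ke1, Kc1.
In check but a legal move exists → not checkmate.

no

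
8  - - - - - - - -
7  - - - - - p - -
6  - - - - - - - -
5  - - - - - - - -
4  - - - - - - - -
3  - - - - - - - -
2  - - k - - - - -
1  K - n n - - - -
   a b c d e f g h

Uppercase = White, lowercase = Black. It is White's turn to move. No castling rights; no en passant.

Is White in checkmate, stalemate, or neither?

stalemate

White to move; white king on a1.
In check: no.
King squares — b1: attacked by Kc2; a2: attacked by Nc1; b2: attacked by Nd1.
Legal moves for White: none.
Not in check and no legal moves → stalemate.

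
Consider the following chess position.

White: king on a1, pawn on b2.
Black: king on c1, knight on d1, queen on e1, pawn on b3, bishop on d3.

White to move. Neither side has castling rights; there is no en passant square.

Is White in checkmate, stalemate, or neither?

stalemate

White to move; white king on a1.
In check: no.
King squares — b1: attacked by Kc1; a2: attacked by Pb3; b2: own pawn.
Legal moves for White: none.
Not in check and no legal moves → stalemate.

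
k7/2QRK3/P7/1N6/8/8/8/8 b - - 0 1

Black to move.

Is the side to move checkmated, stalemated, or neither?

Black to move; black king on a8.
In check: no.
King squares — a7: attacked by Nb5; b7: attacked by Pa6; b8: attacked by Qc7.
Legal moves for Black: none.
Not in check and no legal moves → stalemate.

stalemate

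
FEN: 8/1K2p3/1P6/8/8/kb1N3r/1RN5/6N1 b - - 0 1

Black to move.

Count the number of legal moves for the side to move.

Black to move; king on a3.
In check: yes, from the white knight on c2.
Legal moves: Ka4, Bxc2.
Count: 2.

2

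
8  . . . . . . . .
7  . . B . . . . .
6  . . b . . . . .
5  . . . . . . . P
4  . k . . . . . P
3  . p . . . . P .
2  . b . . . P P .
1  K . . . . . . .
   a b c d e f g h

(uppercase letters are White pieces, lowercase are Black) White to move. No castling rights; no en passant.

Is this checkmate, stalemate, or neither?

neither

White to move; white king on a1.
In check: yes, from the black bishop on b2.
King squares — b1: available; a2: attacked by Pb3; b2: available.
Legal moves for White: Kxb2, Kb1.
White is in check but has 2 legal moves → neither.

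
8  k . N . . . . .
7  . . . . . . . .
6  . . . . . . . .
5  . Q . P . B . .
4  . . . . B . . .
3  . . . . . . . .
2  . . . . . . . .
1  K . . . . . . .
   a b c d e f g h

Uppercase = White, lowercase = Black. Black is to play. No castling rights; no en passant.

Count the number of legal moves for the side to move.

Black to move; king on a8.
In check: no.
Legal moves: none.
Count: 0.

0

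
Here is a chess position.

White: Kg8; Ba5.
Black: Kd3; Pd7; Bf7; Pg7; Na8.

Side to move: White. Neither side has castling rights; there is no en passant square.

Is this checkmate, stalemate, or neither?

neither

White to move; white king on g8.
In check: yes, from the black bishop on f7.
Legal moves for White: Kh8, Kf8, Kh7, Kxg7, Kxf7.
White is in check but has 5 legal moves → neither.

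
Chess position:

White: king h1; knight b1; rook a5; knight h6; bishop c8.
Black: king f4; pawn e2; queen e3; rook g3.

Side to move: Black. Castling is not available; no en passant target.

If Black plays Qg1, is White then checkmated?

yes

After Qg1: white king on h1; in check: yes, from the black queen on g1.
King squares — g1: attacked by Rg3; g2: attacked by Qg1; h2: attacked by Qg1.
White has no legal moves → checkmate.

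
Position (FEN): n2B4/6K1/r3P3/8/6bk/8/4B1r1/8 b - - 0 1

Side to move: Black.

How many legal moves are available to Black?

3

Black to move; king on h4.
In check: yes, from the white bishop on d8.
Legal moves: Kh5, Kh3, Kg3.
Count: 3.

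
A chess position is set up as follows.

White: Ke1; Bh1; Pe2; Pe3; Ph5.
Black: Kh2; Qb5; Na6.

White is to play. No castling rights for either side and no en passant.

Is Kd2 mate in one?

no

After Kd2: black king on h2; in check: no.
Black is not in check, so this cannot be checkmate.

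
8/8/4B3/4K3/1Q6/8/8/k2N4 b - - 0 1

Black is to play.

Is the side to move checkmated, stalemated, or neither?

stalemate

Black to move; black king on a1.
In check: no.
King squares — b1: attacked by Qb4; a2: attacked by Be6; b2: attacked by Nd1.
Legal moves for Black: none.
Not in check and no legal moves → stalemate.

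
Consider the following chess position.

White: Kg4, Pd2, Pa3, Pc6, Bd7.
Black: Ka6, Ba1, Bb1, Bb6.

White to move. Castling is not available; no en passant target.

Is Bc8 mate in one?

After Bc8: black king on a6; in check: yes, from the white bishop on c8.
Black has 3 legal replies: Ka7, Kb5, Ka5.
In check but a legal move exists → not checkmate.

no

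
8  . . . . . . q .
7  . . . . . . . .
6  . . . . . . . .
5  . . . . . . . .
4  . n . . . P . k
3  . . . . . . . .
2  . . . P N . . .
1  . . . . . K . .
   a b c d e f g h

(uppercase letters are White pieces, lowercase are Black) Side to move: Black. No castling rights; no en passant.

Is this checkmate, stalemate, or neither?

Black to move; black king on h4.
In check: no.
Legal moves for Black include: Qh8, Qf8, Qe8, Qd8, Qc8, Qb8, Qa8, Qh7, Qg7, Qf7, Qg6, Qe6, Qg5, Qd5, Qg4, Qc4, Qg3, Qb3, ... (list truncated; more exist).
Black has legal moves and is not in check → neither.

neither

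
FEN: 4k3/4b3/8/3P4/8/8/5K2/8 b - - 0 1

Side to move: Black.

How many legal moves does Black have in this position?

13

Black to move; king on e8.
In check: no.
Legal moves: Kf8, Kd8, Kf7, Kd7, Bf8, Bd8, Bf6, Bd6, Bg5, Bc5+, Bh4+, Bb4, Ba3.
Count: 13.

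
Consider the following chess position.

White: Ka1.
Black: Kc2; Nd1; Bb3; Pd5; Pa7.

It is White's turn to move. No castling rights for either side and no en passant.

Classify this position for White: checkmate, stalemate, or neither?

stalemate

White to move; white king on a1.
In check: no.
King squares — b1: attacked by Kc2; a2: attacked by Bb3; b2: attacked by Nd1.
Legal moves for White: none.
Not in check and no legal moves → stalemate.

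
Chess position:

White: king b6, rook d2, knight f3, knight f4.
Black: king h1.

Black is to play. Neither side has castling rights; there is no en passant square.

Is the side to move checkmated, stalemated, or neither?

stalemate

Black to move; black king on h1.
In check: no.
King squares — g1: attacked by Nf3; g2: attacked by Rd2; h2: attacked by Rd2.
Legal moves for Black: none.
Not in check and no legal moves → stalemate.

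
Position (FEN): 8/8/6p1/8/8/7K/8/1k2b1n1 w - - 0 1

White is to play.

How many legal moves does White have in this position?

White to move; king on h3.
In check: yes, from the black knight on g1.
Legal moves: Kg4, Kh2, Kg2.
Count: 3.

3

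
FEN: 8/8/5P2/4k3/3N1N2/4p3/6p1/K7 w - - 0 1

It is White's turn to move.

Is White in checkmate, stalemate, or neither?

White to move; white king on a1.
In check: no.
Legal moves for White include: Ng6+, Nfe6, Nh5, Nd5, Nh3, Nd3+, Nxg2, Nfe2, Nde6, Nc6+, Nf5, Nb5, Nf3+, Nb3, Nde2, Nc2, Kb2, Ka2, ... (list truncated; more exist).
White has legal moves and is not in check → neither.

neither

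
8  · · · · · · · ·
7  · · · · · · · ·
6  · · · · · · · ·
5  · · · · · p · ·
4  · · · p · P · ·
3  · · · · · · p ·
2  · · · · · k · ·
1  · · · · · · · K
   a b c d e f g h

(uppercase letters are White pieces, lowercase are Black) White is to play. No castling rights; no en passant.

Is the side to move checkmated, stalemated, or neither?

stalemate

White to move; white king on h1.
In check: no.
King squares — g1: attacked by Kf2; g2: attacked by Kf2; h2: attacked by Pg3.
Legal moves for White: none.
Not in check and no legal moves → stalemate.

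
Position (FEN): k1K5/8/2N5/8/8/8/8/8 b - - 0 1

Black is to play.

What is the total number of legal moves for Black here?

Black to move; king on a8.
In check: no.
Legal moves: none.
Count: 0.

0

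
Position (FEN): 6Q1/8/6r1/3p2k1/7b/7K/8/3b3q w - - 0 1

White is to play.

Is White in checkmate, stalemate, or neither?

checkmate

White to move; white king on h3.
In check: yes, from the black queen on h1.
King squares — g2: attacked by Qh1; h2: attacked by Qh1; g3: attacked by Bh4; g4: attacked by Bd1; h4: attacked by Qh1.
Legal moves for White: none.
In check with no legal moves → checkmate.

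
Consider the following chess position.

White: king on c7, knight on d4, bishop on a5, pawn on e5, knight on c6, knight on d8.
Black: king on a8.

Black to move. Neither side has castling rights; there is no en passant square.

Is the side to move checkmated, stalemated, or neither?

Black to move; black king on a8.
In check: no.
King squares — a7: attacked by Nc6; b7: attacked by Kc7; b8: attacked by Nc6.
Legal moves for Black: none.
Not in check and no legal moves → stalemate.

stalemate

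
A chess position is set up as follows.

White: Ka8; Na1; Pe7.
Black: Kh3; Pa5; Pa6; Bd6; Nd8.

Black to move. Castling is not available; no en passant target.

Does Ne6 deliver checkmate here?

no

After Ne6: white king on a8; in check: no.
White is not in check, so this cannot be checkmate.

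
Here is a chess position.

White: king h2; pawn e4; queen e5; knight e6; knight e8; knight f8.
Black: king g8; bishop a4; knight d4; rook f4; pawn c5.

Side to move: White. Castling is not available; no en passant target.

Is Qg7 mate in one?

yes

After Qg7: black king on g8; in check: yes, from the white queen on g7.
King squares — f7: attacked by Qg7; g7: attacked by Ne6; h7: attacked by Qg7; f8: attacked by Ne6; h8: attacked by Qg7.
Black has no legal moves → checkmate.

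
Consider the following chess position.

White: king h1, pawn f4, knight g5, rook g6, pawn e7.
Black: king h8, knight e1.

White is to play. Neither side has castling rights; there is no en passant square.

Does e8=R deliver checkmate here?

yes

After e8=R: black king on h8; in check: yes, from the white rook on e8.
King squares — g7: attacked by Rg6; h7: attacked by Ng5; g8: attacked by Rg6.
Black has no legal moves → checkmate.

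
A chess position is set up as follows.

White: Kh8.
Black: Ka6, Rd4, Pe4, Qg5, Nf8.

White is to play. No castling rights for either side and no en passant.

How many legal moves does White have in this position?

0

White to move; king on h8.
In check: no.
Legal moves: none.
Count: 0.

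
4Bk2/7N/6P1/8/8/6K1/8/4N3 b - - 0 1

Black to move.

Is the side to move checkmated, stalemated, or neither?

Black to move; black king on f8.
In check: yes, from the white knight on h7.
King squares — e7: available; f7: attacked by Pg6; g7: available; e8: available; g8: available.
Legal moves for Black: Kg8, Kxe8, Kg7, Ke7.
Black is in check but has 4 legal moves → neither.

neither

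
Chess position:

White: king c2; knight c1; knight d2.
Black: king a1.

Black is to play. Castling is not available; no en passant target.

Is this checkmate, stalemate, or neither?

Black to move; black king on a1.
In check: no.
King squares — b1: attacked by Kc2; a2: attacked by Nc1; b2: attacked by Kc2.
Legal moves for Black: none.
Not in check and no legal moves → stalemate.

stalemate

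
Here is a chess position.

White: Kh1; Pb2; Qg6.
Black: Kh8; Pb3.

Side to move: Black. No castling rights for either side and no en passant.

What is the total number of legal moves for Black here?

0

Black to move; king on h8.
In check: no.
Legal moves: none.
Count: 0.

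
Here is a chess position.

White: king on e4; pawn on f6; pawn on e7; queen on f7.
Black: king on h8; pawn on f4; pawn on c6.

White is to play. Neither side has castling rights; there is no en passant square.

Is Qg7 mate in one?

yes

After Qg7: black king on h8; in check: yes, from the white queen on g7.
King squares — g7: attacked by Pf6; h7: attacked by Qg7; g8: attacked by Qg7.
Black has no legal moves → checkmate.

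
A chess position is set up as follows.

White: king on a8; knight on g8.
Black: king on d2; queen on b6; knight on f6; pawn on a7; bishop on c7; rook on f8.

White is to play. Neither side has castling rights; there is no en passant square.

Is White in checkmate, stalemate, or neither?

White to move; white king on a8.
In check: yes, from the black rook on f8.
King squares — a7: attacked by Qb6; b7: attacked by Qb6; b8: attacked by Qb6.
Legal moves for White: none.
In check with no legal moves → checkmate.

checkmate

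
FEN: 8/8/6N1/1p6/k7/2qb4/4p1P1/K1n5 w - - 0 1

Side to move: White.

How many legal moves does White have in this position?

0

White to move; king on a1.
In check: yes, from the black queen on c3.
Legal moves: none.
Count: 0.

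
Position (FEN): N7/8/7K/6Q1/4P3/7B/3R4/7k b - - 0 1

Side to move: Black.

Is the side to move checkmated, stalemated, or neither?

Black to move; black king on h1.
In check: no.
King squares — g1: attacked by Qg5; g2: attacked by Rd2; h2: attacked by Rd2.
Legal moves for Black: none.
Not in check and no legal moves → stalemate.

stalemate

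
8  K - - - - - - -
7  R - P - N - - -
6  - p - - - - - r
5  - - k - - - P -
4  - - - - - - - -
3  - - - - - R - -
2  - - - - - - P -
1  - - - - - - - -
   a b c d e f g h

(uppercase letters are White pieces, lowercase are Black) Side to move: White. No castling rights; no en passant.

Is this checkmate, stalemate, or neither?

White to move; white king on a8.
In check: no.
Legal moves for White include: Kb8, Kb7, Ng8, Nc8, Ng6, Nc6, Nf5, Nd5, Rb7, Ra6, Ra5+, Ra4, Raa3, Ra2, Ra1, Rf8, Rf7, Rf6, ... (list truncated; more exist).
White has legal moves and is not in check → neither.

neither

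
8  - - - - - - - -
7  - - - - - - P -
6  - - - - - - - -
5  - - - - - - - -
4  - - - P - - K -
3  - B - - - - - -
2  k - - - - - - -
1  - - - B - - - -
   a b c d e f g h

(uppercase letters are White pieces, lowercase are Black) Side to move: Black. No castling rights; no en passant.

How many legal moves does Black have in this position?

4

Black to move; king on a2.
In check: yes, from the white bishop on b3.
Legal moves: Ka3, Kb2, Kb1, Ka1.
Count: 4.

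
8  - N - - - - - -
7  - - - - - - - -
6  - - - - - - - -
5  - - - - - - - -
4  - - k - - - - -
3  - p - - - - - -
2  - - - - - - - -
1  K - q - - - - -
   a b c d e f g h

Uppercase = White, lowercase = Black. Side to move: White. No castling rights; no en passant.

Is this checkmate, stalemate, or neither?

White to move; white king on a1.
In check: yes, from the black queen on c1.
King squares — b1: attacked by Qc1; a2: attacked by Pb3; b2: attacked by Qc1.
Legal moves for White: none.
In check with no legal moves → checkmate.

checkmate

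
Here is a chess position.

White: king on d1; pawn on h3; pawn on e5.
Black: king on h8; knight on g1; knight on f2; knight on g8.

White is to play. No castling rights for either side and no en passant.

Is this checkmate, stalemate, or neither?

White to move; white king on d1.
In check: yes, from the black knight on f2.
King squares — c1: available; e1: available; c2: available; d2: available; e2: attacked by Ng1.
Legal moves for White: Kd2, Kc2, Ke1, Kc1.
White is in check but has 4 legal moves → neither.

neither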